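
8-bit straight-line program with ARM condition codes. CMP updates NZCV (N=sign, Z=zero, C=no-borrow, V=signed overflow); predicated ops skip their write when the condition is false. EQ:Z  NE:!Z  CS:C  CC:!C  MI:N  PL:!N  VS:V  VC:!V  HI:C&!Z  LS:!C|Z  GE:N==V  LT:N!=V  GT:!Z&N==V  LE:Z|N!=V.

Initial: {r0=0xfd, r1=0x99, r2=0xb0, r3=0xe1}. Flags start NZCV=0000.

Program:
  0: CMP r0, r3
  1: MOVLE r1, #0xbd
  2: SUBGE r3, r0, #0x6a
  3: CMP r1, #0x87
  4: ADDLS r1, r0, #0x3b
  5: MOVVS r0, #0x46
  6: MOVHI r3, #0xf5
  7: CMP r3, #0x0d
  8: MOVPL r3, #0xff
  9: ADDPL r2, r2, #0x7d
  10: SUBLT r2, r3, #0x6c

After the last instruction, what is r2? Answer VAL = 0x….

[0] flags=0010 → (cmp)
[1] flags=0010 LE?F → skip
[2] flags=0010 GE?T → r3=0x93
[3] flags=0010 → (cmp)
[4] flags=0010 LS?F → skip
[5] flags=0010 VS?F → skip
[6] flags=0010 HI?T → r3=0xf5
[7] flags=1010 → (cmp)
[8] flags=1010 PL?F → skip
[9] flags=1010 PL?F → skip
[10] flags=1010 LT?T → r2=0x89

VAL = 0x89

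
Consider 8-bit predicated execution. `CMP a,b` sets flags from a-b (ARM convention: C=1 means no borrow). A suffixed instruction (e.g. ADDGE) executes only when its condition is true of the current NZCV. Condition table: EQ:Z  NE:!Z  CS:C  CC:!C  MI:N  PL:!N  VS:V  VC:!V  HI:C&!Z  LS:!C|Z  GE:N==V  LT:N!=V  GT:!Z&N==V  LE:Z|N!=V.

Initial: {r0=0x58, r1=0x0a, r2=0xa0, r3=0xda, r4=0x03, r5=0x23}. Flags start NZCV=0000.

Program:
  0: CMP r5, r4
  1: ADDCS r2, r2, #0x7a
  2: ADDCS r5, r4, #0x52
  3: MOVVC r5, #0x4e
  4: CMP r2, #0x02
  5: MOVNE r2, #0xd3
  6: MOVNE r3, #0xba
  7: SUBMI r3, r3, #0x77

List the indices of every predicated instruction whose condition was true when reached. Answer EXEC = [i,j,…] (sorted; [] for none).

[0] flags=0010 → (cmp)
[1] flags=0010 CS?T → r2=0x1a
[2] flags=0010 CS?T → r5=0x55
[3] flags=0010 VC?T → r5=0x4e
[4] flags=0010 → (cmp)
[5] flags=0010 NE?T → r2=0xd3
[6] flags=0010 NE?T → r3=0xba
[7] flags=0010 MI?F → skip

EXEC = [1,2,3,5,6]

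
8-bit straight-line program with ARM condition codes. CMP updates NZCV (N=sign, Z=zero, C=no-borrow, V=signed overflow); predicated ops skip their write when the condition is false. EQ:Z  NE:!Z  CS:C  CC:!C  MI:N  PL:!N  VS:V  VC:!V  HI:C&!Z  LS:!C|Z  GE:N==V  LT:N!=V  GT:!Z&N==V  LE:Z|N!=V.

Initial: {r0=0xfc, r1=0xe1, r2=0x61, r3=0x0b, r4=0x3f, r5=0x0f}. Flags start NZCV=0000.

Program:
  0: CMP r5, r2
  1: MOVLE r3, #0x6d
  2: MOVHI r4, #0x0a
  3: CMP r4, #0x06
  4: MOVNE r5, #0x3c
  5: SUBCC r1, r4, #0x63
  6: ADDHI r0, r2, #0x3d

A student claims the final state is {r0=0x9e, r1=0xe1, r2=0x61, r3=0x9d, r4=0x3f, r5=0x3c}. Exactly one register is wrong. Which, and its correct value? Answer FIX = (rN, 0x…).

[0] flags=1000 → (cmp)
[1] flags=1000 LE?T → r3=0x6d
[2] flags=1000 HI?F → skip
[3] flags=0010 → (cmp)
[4] flags=0010 NE?T → r5=0x3c
[5] flags=0010 CC?F → skip
[6] flags=0010 HI?T → r0=0x9e

FIX = (r3, 0x6d)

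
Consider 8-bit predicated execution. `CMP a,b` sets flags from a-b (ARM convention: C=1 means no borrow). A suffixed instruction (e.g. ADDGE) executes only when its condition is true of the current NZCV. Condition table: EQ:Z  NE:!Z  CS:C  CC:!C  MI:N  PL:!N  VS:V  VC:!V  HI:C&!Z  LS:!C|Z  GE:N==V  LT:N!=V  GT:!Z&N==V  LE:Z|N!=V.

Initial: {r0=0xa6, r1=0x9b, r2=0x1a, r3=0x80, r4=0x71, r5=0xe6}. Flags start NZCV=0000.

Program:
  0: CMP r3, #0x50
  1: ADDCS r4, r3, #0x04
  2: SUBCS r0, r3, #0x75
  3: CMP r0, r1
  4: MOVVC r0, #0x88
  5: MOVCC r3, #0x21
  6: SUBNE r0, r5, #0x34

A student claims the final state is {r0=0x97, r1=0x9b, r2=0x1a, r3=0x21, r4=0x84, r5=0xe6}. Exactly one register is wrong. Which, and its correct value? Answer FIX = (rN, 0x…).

FIX = (r0, 0xb2)

0: ✓ CMP  NZCV=0011
1: ✓ ADDCS  r4←0x84
2: ✓ SUBCS  r0←0x0b
3: ✓ CMP  NZCV=0000
4: ✓ MOVVC  r0←0x88
5: ✓ MOVCC  r3←0x21
6: ✓ SUBNE  r0←0xb2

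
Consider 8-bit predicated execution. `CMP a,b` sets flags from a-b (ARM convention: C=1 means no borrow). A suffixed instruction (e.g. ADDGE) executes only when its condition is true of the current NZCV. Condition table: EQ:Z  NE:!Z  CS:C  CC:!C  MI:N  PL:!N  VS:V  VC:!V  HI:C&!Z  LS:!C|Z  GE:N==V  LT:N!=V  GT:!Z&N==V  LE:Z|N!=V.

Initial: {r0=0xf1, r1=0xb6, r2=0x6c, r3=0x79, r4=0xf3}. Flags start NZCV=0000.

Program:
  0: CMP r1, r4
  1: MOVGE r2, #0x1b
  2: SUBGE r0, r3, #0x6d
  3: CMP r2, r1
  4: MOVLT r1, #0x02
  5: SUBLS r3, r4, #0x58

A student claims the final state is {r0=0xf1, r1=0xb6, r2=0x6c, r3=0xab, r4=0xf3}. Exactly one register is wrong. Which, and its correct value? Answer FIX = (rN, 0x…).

FIX = (r3, 0x9b)

0: ✓ CMP  NZCV=1000
1: · MOVGE
2: · SUBGE
3: ✓ CMP  NZCV=1001
4: · MOVLT
5: ✓ SUBLS  r3←0x9b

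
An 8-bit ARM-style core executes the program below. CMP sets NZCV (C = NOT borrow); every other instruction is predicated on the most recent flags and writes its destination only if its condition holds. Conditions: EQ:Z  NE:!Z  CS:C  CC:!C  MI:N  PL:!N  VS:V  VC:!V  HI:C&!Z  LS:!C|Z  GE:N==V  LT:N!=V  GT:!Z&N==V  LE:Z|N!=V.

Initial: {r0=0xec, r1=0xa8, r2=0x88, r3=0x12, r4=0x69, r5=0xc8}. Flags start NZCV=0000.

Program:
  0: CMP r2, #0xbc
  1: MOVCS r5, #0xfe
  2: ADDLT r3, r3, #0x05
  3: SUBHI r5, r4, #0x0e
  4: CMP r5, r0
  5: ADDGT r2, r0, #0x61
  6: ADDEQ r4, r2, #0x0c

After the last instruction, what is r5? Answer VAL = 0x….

VAL = 0xc8

[0] flags=1000 → (cmp)
[1] flags=1000 CS?F → skip
[2] flags=1000 LT?T → r3=0x17
[3] flags=1000 HI?F → skip
[4] flags=1000 → (cmp)
[5] flags=1000 GT?F → skip
[6] flags=1000 EQ?F → skip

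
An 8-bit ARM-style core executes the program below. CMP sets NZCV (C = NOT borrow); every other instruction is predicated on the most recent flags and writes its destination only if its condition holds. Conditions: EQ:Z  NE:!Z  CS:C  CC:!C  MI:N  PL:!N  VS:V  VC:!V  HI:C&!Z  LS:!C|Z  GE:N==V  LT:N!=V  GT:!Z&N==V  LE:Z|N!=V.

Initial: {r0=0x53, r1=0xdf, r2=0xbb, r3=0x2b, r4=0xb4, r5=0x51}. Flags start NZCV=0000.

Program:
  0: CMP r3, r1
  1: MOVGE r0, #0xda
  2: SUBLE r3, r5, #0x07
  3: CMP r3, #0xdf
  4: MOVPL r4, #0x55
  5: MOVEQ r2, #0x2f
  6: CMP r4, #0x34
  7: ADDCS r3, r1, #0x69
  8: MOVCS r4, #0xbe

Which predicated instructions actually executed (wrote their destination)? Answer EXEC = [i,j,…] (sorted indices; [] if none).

0: ✓ CMP  NZCV=0000
1: ✓ MOVGE  r0←0xda
2: · SUBLE
3: ✓ CMP  NZCV=0000
4: ✓ MOVPL  r4←0x55
5: · MOVEQ
6: ✓ CMP  NZCV=0010
7: ✓ ADDCS  r3←0x48
8: ✓ MOVCS  r4←0xbe

EXEC = [1,4,7,8]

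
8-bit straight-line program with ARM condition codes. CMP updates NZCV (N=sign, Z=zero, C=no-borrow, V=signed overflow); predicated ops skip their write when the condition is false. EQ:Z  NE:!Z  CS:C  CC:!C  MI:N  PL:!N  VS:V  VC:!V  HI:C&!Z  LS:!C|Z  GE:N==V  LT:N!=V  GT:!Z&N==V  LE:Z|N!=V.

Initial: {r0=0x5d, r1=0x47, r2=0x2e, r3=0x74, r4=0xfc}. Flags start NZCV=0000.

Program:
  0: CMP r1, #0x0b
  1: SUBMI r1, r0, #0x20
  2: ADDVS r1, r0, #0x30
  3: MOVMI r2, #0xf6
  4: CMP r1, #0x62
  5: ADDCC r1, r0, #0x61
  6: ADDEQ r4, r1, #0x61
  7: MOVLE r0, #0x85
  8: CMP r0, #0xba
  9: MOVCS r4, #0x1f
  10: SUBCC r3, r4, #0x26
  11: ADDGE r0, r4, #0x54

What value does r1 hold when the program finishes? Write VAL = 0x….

VAL = 0xbe

0: ✓ CMP  NZCV=0010
1: · SUBMI
2: · ADDVS
3: · MOVMI
4: ✓ CMP  NZCV=1000
5: ✓ ADDCC  r1←0xbe
6: · ADDEQ
7: ✓ MOVLE  r0←0x85
8: ✓ CMP  NZCV=1000
9: · MOVCS
10: ✓ SUBCC  r3←0xd6
11: · ADDGE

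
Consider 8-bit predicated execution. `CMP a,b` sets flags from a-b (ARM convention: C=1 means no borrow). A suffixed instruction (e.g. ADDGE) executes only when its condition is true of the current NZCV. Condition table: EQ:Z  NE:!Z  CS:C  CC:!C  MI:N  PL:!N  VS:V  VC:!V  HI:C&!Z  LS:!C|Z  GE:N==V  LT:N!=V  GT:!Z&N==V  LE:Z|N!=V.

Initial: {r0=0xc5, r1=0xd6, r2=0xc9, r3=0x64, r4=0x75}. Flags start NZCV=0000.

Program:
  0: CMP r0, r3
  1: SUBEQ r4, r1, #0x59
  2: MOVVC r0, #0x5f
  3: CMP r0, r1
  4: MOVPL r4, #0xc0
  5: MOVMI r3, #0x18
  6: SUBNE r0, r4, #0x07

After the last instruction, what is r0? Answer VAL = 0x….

VAL = 0x6e

0: ✓ CMP  NZCV=0011
1: · SUBEQ
2: · MOVVC
3: ✓ CMP  NZCV=1000
4: · MOVPL
5: ✓ MOVMI  r3←0x18
6: ✓ SUBNE  r0←0x6e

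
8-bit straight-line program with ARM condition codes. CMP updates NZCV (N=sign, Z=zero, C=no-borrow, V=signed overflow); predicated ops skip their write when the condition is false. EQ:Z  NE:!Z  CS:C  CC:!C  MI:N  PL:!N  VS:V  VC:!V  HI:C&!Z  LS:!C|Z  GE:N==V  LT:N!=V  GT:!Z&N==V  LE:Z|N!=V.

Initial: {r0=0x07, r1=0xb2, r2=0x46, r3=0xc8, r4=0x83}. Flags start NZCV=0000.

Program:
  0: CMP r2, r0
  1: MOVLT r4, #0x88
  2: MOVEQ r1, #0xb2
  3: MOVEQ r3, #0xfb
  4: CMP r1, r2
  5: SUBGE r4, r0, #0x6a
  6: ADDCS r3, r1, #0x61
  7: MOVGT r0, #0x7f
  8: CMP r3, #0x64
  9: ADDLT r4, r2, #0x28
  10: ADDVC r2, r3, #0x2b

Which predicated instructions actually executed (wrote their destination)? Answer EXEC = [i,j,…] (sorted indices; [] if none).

[0] flags=0010 → (cmp)
[1] flags=0010 LT?F → skip
[2] flags=0010 EQ?F → skip
[3] flags=0010 EQ?F → skip
[4] flags=0011 → (cmp)
[5] flags=0011 GE?F → skip
[6] flags=0011 CS?T → r3=0x13
[7] flags=0011 GT?F → skip
[8] flags=1000 → (cmp)
[9] flags=1000 LT?T → r4=0x6e
[10] flags=1000 VC?T → r2=0x3e

EXEC = [6,9,10]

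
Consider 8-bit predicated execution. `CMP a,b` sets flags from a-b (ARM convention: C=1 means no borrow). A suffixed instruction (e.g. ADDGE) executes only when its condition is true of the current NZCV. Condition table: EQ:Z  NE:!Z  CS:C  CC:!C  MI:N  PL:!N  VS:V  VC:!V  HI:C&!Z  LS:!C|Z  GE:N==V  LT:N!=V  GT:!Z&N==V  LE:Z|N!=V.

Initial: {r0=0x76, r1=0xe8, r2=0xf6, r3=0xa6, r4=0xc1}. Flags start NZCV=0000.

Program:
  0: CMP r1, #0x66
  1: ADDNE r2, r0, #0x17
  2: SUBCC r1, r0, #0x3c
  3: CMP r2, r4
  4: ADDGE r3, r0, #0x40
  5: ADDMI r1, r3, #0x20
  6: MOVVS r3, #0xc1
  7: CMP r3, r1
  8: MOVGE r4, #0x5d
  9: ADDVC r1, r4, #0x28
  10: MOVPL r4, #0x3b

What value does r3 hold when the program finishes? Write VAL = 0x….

VAL = 0xa6

[0] flags=1010 → (cmp)
[1] flags=1010 NE?T → r2=0x8d
[2] flags=1010 CC?F → skip
[3] flags=1000 → (cmp)
[4] flags=1000 GE?F → skip
[5] flags=1000 MI?T → r1=0xc6
[6] flags=1000 VS?F → skip
[7] flags=1000 → (cmp)
[8] flags=1000 GE?F → skip
[9] flags=1000 VC?T → r1=0xe9
[10] flags=1000 PL?F → skip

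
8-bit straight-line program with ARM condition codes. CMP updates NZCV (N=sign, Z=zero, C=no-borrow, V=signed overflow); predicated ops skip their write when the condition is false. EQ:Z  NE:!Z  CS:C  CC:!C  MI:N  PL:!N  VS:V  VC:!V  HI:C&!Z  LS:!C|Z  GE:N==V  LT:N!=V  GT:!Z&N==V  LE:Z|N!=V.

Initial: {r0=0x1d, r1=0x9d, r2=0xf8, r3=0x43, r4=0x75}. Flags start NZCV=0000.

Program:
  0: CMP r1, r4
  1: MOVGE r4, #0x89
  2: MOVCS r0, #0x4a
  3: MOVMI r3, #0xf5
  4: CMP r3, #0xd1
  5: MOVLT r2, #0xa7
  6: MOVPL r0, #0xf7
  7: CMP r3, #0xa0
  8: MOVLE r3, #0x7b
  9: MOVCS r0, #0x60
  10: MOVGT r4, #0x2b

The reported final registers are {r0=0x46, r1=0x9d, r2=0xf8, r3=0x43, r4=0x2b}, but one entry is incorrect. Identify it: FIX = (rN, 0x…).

0: ✓ CMP  NZCV=0011
1: · MOVGE
2: ✓ MOVCS  r0←0x4a
3: · MOVMI
4: ✓ CMP  NZCV=0000
5: · MOVLT
6: ✓ MOVPL  r0←0xf7
7: ✓ CMP  NZCV=1001
8: · MOVLE
9: · MOVCS
10: ✓ MOVGT  r4←0x2b

FIX = (r0, 0xf7)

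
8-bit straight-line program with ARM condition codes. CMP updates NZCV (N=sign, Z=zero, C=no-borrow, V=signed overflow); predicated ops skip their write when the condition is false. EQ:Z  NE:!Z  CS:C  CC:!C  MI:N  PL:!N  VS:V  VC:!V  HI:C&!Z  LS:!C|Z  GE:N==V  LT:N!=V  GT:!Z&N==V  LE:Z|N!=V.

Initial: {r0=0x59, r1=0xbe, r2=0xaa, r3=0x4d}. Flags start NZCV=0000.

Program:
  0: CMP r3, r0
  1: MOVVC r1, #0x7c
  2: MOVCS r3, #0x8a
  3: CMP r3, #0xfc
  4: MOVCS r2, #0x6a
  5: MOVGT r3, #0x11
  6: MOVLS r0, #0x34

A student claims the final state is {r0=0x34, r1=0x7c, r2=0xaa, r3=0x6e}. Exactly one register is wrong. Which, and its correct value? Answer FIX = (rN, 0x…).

FIX = (r3, 0x11)

[0] flags=1000 → (cmp)
[1] flags=1000 VC?T → r1=0x7c
[2] flags=1000 CS?F → skip
[3] flags=0000 → (cmp)
[4] flags=0000 CS?F → skip
[5] flags=0000 GT?T → r3=0x11
[6] flags=0000 LS?T → r0=0x34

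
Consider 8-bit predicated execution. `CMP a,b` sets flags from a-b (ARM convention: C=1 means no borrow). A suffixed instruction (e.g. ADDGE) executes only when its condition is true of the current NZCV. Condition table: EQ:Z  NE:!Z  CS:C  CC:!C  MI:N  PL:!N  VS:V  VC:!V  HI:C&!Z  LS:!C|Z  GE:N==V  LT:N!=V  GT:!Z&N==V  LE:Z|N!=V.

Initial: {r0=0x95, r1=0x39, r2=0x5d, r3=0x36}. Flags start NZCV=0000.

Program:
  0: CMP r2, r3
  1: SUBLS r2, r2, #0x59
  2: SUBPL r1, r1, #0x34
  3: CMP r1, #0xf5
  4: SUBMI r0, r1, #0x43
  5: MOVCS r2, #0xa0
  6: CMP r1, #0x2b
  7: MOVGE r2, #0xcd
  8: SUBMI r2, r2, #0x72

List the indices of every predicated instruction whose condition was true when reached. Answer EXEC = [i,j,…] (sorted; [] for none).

EXEC = [2,8]

0: ✓ CMP  NZCV=0010
1: · SUBLS
2: ✓ SUBPL  r1←0x05
3: ✓ CMP  NZCV=0000
4: · SUBMI
5: · MOVCS
6: ✓ CMP  NZCV=1000
7: · MOVGE
8: ✓ SUBMI  r2←0xeb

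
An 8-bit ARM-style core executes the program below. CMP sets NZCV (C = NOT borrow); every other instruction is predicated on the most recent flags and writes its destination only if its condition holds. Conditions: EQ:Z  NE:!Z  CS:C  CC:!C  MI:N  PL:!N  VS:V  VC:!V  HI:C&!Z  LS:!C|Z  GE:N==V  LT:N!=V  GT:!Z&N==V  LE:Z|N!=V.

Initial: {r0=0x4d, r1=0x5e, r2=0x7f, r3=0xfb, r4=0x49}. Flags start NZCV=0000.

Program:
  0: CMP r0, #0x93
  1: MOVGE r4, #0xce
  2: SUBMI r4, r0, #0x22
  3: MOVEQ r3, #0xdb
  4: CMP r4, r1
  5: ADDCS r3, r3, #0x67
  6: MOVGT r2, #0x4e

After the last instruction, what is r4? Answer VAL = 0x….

VAL = 0x2b

[0] flags=1001 → (cmp)
[1] flags=1001 GE?T → r4=0xce
[2] flags=1001 MI?T → r4=0x2b
[3] flags=1001 EQ?F → skip
[4] flags=1000 → (cmp)
[5] flags=1000 CS?F → skip
[6] flags=1000 GT?F → skip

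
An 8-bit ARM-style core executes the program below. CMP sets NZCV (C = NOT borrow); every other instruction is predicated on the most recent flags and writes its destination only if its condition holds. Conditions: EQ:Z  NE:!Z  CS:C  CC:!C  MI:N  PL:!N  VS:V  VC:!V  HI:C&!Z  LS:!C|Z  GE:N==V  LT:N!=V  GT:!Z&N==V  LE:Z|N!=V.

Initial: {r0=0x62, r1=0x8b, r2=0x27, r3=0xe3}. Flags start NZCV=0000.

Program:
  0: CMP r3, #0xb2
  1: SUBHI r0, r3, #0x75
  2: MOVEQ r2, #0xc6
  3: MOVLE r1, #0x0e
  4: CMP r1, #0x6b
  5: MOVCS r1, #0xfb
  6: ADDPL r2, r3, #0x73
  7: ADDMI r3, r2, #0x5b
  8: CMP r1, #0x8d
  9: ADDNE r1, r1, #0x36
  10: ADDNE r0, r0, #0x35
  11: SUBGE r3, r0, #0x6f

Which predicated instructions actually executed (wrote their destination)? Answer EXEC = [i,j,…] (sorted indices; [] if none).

[0] flags=0010 → (cmp)
[1] flags=0010 HI?T → r0=0x6e
[2] flags=0010 EQ?F → skip
[3] flags=0010 LE?F → skip
[4] flags=0011 → (cmp)
[5] flags=0011 CS?T → r1=0xfb
[6] flags=0011 PL?T → r2=0x56
[7] flags=0011 MI?F → skip
[8] flags=0010 → (cmp)
[9] flags=0010 NE?T → r1=0x31
[10] flags=0010 NE?T → r0=0xa3
[11] flags=0010 GE?T → r3=0x34

EXEC = [1,5,6,9,10,11]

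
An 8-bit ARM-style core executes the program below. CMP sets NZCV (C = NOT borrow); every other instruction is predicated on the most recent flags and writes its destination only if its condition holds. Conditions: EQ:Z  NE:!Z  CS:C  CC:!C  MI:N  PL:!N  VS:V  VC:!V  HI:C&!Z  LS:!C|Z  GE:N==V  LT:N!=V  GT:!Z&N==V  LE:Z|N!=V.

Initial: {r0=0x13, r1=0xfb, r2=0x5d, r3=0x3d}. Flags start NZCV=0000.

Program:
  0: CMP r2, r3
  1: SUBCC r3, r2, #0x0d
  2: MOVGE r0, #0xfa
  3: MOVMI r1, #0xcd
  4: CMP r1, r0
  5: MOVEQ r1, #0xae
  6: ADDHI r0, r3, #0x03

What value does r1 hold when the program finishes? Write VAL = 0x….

[0] flags=0010 → (cmp)
[1] flags=0010 CC?F → skip
[2] flags=0010 GE?T → r0=0xfa
[3] flags=0010 MI?F → skip
[4] flags=0010 → (cmp)
[5] flags=0010 EQ?F → skip
[6] flags=0010 HI?T → r0=0x40

VAL = 0xfb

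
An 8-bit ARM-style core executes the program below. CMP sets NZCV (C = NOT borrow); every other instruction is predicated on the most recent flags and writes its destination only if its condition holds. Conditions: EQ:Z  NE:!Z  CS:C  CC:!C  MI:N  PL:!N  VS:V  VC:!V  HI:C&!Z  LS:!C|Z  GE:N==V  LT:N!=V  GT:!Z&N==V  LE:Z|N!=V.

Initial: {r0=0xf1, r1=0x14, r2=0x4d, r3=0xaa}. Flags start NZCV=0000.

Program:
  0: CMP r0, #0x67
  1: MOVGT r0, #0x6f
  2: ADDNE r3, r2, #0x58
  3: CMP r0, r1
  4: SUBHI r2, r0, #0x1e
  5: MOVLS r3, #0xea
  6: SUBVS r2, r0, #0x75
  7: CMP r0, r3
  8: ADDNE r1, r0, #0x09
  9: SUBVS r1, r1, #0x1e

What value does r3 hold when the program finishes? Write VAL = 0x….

VAL = 0xa5

[0] flags=1010 → (cmp)
[1] flags=1010 GT?F → skip
[2] flags=1010 NE?T → r3=0xa5
[3] flags=1010 → (cmp)
[4] flags=1010 HI?T → r2=0xd3
[5] flags=1010 LS?F → skip
[6] flags=1010 VS?F → skip
[7] flags=0010 → (cmp)
[8] flags=0010 NE?T → r1=0xfa
[9] flags=0010 VS?F → skip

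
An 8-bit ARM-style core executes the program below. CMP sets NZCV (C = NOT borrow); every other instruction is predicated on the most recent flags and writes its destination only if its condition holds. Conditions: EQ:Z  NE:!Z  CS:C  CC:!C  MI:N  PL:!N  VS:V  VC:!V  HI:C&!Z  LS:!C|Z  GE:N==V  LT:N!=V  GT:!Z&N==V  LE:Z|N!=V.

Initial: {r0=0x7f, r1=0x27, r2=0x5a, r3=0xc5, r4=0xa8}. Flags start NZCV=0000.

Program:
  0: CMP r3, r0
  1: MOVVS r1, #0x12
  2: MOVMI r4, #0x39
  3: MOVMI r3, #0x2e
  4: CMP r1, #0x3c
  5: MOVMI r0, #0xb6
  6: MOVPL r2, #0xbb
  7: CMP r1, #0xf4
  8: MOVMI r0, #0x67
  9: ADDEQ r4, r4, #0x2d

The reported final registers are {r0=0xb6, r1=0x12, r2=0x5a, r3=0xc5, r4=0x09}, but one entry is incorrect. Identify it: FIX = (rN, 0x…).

FIX = (r4, 0xa8)

0: ✓ CMP  NZCV=0011
1: ✓ MOVVS  r1←0x12
2: · MOVMI
3: · MOVMI
4: ✓ CMP  NZCV=1000
5: ✓ MOVMI  r0←0xb6
6: · MOVPL
7: ✓ CMP  NZCV=0000
8: · MOVMI
9: · ADDEQ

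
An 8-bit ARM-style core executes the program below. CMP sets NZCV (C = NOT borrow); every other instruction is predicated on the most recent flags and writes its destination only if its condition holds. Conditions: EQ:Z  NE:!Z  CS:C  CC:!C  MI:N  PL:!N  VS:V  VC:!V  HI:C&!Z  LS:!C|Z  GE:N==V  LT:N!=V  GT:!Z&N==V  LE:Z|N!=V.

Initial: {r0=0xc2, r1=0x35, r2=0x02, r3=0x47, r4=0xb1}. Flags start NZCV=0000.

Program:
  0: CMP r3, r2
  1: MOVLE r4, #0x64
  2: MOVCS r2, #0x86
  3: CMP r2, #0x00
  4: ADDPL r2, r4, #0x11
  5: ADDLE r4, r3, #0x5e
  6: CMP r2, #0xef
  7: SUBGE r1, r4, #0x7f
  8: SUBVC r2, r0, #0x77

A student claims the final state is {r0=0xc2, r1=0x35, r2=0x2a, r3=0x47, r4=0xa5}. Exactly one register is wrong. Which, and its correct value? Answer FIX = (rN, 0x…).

0: ✓ CMP  NZCV=0010
1: · MOVLE
2: ✓ MOVCS  r2←0x86
3: ✓ CMP  NZCV=1010
4: · ADDPL
5: ✓ ADDLE  r4←0xa5
6: ✓ CMP  NZCV=1000
7: · SUBGE
8: ✓ SUBVC  r2←0x4b

FIX = (r2, 0x4b)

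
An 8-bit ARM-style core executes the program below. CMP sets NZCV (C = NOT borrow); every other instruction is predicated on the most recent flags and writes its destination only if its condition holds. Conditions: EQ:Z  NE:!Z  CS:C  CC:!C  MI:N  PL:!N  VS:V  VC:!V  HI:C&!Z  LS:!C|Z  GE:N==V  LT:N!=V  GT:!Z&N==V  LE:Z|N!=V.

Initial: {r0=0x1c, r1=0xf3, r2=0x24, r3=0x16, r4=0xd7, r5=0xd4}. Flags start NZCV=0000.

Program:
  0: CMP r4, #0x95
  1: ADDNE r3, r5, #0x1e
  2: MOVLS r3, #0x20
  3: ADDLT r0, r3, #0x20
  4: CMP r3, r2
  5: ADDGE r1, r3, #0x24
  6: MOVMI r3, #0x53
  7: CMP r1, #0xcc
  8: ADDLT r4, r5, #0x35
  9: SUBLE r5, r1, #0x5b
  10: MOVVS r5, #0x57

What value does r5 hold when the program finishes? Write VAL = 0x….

VAL = 0xd4

0: ✓ CMP  NZCV=0010
1: ✓ ADDNE  r3←0xf2
2: · MOVLS
3: · ADDLT
4: ✓ CMP  NZCV=1010
5: · ADDGE
6: ✓ MOVMI  r3←0x53
7: ✓ CMP  NZCV=0010
8: · ADDLT
9: · SUBLE
10: · MOVVS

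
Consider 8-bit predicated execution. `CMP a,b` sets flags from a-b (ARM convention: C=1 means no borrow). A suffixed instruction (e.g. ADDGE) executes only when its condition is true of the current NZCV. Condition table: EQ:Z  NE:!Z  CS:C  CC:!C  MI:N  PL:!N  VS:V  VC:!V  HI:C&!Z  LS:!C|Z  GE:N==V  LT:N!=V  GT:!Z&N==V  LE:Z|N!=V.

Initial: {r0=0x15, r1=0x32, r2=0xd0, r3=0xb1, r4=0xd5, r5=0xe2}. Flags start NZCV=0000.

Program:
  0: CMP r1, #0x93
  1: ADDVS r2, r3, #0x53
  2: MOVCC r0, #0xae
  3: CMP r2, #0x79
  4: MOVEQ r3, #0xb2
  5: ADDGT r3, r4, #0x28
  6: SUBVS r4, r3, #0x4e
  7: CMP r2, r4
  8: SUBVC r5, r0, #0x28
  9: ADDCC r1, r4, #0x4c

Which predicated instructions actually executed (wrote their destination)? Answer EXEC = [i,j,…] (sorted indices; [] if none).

[0] flags=1001 → (cmp)
[1] flags=1001 VS?T → r2=0x04
[2] flags=1001 CC?T → r0=0xae
[3] flags=1000 → (cmp)
[4] flags=1000 EQ?F → skip
[5] flags=1000 GT?F → skip
[6] flags=1000 VS?F → skip
[7] flags=0000 → (cmp)
[8] flags=0000 VC?T → r5=0x86
[9] flags=0000 CC?T → r1=0x21

EXEC = [1,2,8,9]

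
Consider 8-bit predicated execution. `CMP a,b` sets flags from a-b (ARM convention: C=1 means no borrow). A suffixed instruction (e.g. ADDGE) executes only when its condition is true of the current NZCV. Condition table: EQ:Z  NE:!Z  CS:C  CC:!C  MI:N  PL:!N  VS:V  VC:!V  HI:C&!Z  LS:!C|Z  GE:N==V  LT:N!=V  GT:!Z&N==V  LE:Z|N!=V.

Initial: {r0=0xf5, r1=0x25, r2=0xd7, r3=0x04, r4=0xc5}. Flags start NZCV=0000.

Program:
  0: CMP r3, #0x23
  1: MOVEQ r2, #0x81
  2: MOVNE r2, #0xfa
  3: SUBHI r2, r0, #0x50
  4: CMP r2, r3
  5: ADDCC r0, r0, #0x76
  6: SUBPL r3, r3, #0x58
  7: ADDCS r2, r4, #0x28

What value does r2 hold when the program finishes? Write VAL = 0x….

VAL = 0xed

0: ✓ CMP  NZCV=1000
1: · MOVEQ
2: ✓ MOVNE  r2←0xfa
3: · SUBHI
4: ✓ CMP  NZCV=1010
5: · ADDCC
6: · SUBPL
7: ✓ ADDCS  r2←0xed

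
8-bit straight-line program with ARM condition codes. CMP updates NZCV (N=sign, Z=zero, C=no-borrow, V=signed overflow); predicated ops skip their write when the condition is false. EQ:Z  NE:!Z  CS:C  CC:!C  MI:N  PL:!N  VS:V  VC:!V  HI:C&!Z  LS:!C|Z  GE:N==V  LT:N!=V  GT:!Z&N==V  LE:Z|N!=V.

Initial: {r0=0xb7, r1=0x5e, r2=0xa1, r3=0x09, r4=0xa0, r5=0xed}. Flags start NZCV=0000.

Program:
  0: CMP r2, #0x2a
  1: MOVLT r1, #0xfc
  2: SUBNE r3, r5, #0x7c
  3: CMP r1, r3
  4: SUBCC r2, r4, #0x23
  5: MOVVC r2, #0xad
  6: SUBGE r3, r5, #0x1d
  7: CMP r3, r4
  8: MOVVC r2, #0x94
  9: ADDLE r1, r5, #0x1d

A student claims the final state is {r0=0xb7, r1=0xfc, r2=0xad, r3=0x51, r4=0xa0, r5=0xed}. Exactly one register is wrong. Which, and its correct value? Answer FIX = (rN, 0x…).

FIX = (r3, 0x71)

[0] flags=0011 → (cmp)
[1] flags=0011 LT?T → r1=0xfc
[2] flags=0011 NE?T → r3=0x71
[3] flags=1010 → (cmp)
[4] flags=1010 CC?F → skip
[5] flags=1010 VC?T → r2=0xad
[6] flags=1010 GE?F → skip
[7] flags=1001 → (cmp)
[8] flags=1001 VC?F → skip
[9] flags=1001 LE?F → skip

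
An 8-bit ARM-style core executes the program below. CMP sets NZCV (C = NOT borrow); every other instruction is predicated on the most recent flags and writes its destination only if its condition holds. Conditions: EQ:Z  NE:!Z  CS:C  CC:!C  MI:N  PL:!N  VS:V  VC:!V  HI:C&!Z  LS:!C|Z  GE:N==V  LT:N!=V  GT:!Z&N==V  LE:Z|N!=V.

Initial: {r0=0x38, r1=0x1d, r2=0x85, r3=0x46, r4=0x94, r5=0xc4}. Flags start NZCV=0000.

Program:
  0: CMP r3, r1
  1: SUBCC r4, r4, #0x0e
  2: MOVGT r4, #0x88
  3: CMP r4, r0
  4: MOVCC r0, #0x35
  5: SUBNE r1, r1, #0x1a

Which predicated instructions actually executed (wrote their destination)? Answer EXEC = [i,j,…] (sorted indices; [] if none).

EXEC = [2,5]

0: ✓ CMP  NZCV=0010
1: · SUBCC
2: ✓ MOVGT  r4←0x88
3: ✓ CMP  NZCV=0011
4: · MOVCC
5: ✓ SUBNE  r1←0x03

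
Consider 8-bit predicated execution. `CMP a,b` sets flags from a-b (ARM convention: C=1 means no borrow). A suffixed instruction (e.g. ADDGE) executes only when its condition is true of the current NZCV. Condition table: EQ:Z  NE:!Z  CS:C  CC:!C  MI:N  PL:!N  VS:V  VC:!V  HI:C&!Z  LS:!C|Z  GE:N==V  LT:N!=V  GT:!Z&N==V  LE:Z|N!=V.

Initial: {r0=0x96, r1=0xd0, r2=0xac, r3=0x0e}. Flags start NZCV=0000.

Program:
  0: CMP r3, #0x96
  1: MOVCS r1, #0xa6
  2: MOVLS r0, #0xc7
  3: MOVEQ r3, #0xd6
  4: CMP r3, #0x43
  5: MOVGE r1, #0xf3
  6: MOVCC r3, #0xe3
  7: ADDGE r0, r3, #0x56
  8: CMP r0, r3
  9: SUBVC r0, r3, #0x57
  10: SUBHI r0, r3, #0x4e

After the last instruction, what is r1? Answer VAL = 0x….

[0] flags=0000 → (cmp)
[1] flags=0000 CS?F → skip
[2] flags=0000 LS?T → r0=0xc7
[3] flags=0000 EQ?F → skip
[4] flags=1000 → (cmp)
[5] flags=1000 GE?F → skip
[6] flags=1000 CC?T → r3=0xe3
[7] flags=1000 GE?F → skip
[8] flags=1000 → (cmp)
[9] flags=1000 VC?T → r0=0x8c
[10] flags=1000 HI?F → skip

VAL = 0xd0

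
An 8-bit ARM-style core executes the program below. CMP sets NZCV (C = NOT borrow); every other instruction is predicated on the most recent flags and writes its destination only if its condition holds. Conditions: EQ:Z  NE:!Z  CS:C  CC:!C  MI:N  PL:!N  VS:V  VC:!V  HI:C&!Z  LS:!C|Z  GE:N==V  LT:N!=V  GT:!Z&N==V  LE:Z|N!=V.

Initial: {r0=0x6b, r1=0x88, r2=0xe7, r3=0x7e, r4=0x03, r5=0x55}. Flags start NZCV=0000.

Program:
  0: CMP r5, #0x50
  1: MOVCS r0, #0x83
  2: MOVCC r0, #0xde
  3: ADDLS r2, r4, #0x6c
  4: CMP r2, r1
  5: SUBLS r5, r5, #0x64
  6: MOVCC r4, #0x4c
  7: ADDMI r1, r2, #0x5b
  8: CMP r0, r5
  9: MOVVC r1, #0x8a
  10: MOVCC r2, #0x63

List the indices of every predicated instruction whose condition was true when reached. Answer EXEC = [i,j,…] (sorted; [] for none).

EXEC = [1]

[0] flags=0010 → (cmp)
[1] flags=0010 CS?T → r0=0x83
[2] flags=0010 CC?F → skip
[3] flags=0010 LS?F → skip
[4] flags=0010 → (cmp)
[5] flags=0010 LS?F → skip
[6] flags=0010 CC?F → skip
[7] flags=0010 MI?F → skip
[8] flags=0011 → (cmp)
[9] flags=0011 VC?F → skip
[10] flags=0011 CC?F → skip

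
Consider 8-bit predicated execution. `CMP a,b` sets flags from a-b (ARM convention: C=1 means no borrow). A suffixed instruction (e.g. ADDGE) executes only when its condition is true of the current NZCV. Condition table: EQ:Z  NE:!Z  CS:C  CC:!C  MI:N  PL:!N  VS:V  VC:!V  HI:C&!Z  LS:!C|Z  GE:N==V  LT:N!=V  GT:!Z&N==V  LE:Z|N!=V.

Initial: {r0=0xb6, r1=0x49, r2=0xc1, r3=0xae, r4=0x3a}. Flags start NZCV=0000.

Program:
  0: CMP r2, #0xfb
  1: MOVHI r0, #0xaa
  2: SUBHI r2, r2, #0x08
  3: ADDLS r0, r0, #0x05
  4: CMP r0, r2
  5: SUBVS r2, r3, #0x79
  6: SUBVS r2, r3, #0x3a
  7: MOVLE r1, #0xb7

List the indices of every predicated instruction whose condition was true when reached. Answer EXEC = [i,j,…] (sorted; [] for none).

[0] flags=1000 → (cmp)
[1] flags=1000 HI?F → skip
[2] flags=1000 HI?F → skip
[3] flags=1000 LS?T → r0=0xbb
[4] flags=1000 → (cmp)
[5] flags=1000 VS?F → skip
[6] flags=1000 VS?F → skip
[7] flags=1000 LE?T → r1=0xb7

EXEC = [3,7]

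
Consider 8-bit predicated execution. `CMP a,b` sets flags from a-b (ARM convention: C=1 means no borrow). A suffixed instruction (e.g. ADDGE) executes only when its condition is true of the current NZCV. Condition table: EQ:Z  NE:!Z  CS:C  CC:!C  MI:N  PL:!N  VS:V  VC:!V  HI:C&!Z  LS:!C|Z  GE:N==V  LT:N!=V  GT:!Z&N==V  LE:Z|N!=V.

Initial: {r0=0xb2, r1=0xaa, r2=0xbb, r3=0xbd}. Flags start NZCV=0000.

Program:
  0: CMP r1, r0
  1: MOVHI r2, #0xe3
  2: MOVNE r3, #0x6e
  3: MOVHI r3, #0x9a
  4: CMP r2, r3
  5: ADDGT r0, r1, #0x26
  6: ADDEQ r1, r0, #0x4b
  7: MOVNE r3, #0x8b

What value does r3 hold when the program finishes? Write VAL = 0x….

VAL = 0x8b

0: ✓ CMP  NZCV=1000
1: · MOVHI
2: ✓ MOVNE  r3←0x6e
3: · MOVHI
4: ✓ CMP  NZCV=0011
5: · ADDGT
6: · ADDEQ
7: ✓ MOVNE  r3←0x8b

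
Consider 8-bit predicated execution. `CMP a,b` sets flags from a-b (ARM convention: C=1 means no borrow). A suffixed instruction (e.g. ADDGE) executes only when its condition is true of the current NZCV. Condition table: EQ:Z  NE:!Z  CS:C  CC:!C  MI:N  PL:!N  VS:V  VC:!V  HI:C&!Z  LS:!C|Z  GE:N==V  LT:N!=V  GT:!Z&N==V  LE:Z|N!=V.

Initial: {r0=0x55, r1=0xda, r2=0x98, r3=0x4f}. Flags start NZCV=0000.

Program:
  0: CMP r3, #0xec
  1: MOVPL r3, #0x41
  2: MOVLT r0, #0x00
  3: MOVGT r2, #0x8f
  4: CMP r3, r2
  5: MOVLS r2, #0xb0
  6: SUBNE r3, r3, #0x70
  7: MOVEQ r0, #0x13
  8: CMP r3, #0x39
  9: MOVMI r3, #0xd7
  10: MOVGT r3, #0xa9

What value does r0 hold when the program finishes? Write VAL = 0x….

VAL = 0x55

0: ✓ CMP  NZCV=0000
1: ✓ MOVPL  r3←0x41
2: · MOVLT
3: ✓ MOVGT  r2←0x8f
4: ✓ CMP  NZCV=1001
5: ✓ MOVLS  r2←0xb0
6: ✓ SUBNE  r3←0xd1
7: · MOVEQ
8: ✓ CMP  NZCV=1010
9: ✓ MOVMI  r3←0xd7
10: · MOVGT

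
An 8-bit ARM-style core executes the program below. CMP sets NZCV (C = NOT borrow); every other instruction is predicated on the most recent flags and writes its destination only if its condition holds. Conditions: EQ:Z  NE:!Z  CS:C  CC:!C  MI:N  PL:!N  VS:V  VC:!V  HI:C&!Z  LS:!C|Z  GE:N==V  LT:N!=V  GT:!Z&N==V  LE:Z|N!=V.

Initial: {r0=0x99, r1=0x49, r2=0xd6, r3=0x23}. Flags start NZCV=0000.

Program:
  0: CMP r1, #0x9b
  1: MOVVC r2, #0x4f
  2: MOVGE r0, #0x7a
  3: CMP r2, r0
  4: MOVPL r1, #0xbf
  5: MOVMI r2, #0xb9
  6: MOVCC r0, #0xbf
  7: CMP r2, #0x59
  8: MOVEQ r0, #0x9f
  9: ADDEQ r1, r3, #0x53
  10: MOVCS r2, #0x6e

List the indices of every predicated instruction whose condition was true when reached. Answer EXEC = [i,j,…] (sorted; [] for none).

EXEC = [2,4,10]

0: ✓ CMP  NZCV=1001
1: · MOVVC
2: ✓ MOVGE  r0←0x7a
3: ✓ CMP  NZCV=0011
4: ✓ MOVPL  r1←0xbf
5: · MOVMI
6: · MOVCC
7: ✓ CMP  NZCV=0011
8: · MOVEQ
9: · ADDEQ
10: ✓ MOVCS  r2←0x6e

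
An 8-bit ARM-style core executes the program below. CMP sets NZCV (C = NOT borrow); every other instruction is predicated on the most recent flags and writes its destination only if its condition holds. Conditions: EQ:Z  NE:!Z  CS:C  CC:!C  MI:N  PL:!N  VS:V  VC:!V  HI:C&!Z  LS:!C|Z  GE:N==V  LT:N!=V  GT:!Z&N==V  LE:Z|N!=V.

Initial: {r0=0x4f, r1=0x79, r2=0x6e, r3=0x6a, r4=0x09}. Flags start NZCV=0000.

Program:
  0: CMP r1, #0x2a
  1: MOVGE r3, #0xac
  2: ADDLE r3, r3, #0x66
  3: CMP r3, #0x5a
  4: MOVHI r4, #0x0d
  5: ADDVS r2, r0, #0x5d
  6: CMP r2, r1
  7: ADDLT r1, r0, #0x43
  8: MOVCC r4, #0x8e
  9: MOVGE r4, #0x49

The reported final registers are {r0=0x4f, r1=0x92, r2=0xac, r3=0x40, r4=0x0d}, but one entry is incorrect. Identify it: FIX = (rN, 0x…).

[0] flags=0010 → (cmp)
[1] flags=0010 GE?T → r3=0xac
[2] flags=0010 LE?F → skip
[3] flags=0011 → (cmp)
[4] flags=0011 HI?T → r4=0x0d
[5] flags=0011 VS?T → r2=0xac
[6] flags=0011 → (cmp)
[7] flags=0011 LT?T → r1=0x92
[8] flags=0011 CC?F → skip
[9] flags=0011 GE?F → skip

FIX = (r3, 0xac)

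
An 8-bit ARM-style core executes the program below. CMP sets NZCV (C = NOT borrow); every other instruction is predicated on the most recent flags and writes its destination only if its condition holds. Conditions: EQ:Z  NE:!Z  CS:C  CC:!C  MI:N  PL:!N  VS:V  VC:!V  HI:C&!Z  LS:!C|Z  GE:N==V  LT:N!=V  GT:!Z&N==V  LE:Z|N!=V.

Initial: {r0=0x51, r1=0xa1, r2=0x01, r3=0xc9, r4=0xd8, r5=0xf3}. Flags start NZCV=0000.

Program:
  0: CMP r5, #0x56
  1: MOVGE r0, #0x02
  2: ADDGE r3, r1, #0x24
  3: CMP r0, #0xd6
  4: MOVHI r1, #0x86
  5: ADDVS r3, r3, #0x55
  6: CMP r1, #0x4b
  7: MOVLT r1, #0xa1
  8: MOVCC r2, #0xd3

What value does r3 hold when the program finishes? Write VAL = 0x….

VAL = 0xc9

0: ✓ CMP  NZCV=1010
1: · MOVGE
2: · ADDGE
3: ✓ CMP  NZCV=0000
4: · MOVHI
5: · ADDVS
6: ✓ CMP  NZCV=0011
7: ✓ MOVLT  r1←0xa1
8: · MOVCC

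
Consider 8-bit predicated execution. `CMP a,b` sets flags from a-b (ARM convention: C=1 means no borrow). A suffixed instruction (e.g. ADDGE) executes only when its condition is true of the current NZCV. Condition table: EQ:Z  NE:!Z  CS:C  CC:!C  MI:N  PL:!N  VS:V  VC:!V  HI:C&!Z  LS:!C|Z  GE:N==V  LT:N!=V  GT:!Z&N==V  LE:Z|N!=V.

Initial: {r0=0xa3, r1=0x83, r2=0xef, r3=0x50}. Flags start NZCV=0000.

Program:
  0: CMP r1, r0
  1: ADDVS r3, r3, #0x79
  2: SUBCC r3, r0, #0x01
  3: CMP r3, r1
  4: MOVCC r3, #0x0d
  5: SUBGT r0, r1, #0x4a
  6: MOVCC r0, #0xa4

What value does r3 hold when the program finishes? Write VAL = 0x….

[0] flags=1000 → (cmp)
[1] flags=1000 VS?F → skip
[2] flags=1000 CC?T → r3=0xa2
[3] flags=0010 → (cmp)
[4] flags=0010 CC?F → skip
[5] flags=0010 GT?T → r0=0x39
[6] flags=0010 CC?F → skip

VAL = 0xa2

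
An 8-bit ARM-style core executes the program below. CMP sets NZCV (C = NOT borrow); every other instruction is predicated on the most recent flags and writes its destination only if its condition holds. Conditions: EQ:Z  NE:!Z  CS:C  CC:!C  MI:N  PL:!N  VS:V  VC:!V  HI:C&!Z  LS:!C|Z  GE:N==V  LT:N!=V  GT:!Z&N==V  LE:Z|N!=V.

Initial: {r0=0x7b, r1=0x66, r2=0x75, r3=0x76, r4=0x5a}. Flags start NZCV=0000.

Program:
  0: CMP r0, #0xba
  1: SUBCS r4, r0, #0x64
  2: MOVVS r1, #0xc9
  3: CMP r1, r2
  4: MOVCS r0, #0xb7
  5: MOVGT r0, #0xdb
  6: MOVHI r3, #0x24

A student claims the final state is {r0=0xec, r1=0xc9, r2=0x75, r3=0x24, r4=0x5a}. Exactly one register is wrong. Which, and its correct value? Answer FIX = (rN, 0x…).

FIX = (r0, 0xb7)

[0] flags=1001 → (cmp)
[1] flags=1001 CS?F → skip
[2] flags=1001 VS?T → r1=0xc9
[3] flags=0011 → (cmp)
[4] flags=0011 CS?T → r0=0xb7
[5] flags=0011 GT?F → skip
[6] flags=0011 HI?T → r3=0x24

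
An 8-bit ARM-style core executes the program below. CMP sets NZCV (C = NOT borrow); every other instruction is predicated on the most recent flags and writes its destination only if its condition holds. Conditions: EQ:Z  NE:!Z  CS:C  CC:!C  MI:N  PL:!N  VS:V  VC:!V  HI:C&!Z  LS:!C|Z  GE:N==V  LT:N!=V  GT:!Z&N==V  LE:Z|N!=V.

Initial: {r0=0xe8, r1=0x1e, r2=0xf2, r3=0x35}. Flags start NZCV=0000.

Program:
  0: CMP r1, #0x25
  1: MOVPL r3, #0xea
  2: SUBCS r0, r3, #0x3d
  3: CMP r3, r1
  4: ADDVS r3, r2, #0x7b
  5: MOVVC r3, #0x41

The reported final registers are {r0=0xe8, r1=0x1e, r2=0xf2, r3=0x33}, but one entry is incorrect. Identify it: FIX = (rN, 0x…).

[0] flags=1000 → (cmp)
[1] flags=1000 PL?F → skip
[2] flags=1000 CS?F → skip
[3] flags=0010 → (cmp)
[4] flags=0010 VS?F → skip
[5] flags=0010 VC?T → r3=0x41

FIX = (r3, 0x41)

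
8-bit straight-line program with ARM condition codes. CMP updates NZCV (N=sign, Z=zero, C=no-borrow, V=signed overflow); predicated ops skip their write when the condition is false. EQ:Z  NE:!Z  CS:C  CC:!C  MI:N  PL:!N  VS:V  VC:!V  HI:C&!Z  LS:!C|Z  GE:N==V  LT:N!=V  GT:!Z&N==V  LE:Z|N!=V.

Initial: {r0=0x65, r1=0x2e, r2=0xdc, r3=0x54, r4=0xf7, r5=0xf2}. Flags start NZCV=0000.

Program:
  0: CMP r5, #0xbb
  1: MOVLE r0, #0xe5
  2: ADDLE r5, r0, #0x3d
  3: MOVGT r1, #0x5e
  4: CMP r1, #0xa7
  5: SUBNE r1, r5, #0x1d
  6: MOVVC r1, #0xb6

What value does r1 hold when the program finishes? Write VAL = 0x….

VAL = 0xd5

[0] flags=0010 → (cmp)
[1] flags=0010 LE?F → skip
[2] flags=0010 LE?F → skip
[3] flags=0010 GT?T → r1=0x5e
[4] flags=1001 → (cmp)
[5] flags=1001 NE?T → r1=0xd5
[6] flags=1001 VC?F → skip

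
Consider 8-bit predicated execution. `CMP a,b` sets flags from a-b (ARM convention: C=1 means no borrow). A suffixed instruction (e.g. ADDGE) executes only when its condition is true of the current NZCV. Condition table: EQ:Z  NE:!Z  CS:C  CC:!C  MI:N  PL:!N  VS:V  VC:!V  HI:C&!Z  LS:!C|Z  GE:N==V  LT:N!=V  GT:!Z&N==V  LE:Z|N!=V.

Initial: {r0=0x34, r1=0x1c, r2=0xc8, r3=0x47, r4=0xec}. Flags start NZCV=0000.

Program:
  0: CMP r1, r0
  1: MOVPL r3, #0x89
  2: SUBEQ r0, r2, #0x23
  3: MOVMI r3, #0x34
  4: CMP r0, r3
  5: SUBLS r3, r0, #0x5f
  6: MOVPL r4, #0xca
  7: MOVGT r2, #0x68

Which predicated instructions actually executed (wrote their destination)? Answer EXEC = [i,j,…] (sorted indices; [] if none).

EXEC = [3,5,6]

0: ✓ CMP  NZCV=1000
1: · MOVPL
2: · SUBEQ
3: ✓ MOVMI  r3←0x34
4: ✓ CMP  NZCV=0110
5: ✓ SUBLS  r3←0xd5
6: ✓ MOVPL  r4←0xca
7: · MOVGT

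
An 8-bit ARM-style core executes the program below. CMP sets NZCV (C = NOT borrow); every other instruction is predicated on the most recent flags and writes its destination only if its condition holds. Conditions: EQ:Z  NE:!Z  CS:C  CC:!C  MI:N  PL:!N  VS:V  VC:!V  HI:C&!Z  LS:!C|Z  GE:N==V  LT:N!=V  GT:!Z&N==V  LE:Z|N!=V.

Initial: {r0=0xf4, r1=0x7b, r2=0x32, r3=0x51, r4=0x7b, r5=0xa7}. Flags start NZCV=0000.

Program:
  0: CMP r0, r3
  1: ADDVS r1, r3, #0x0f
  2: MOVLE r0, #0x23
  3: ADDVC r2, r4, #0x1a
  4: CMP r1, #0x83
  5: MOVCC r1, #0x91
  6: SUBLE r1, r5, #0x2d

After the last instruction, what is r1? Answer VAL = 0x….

VAL = 0x91

0: ✓ CMP  NZCV=1010
1: · ADDVS
2: ✓ MOVLE  r0←0x23
3: ✓ ADDVC  r2←0x95
4: ✓ CMP  NZCV=1001
5: ✓ MOVCC  r1←0x91
6: · SUBLE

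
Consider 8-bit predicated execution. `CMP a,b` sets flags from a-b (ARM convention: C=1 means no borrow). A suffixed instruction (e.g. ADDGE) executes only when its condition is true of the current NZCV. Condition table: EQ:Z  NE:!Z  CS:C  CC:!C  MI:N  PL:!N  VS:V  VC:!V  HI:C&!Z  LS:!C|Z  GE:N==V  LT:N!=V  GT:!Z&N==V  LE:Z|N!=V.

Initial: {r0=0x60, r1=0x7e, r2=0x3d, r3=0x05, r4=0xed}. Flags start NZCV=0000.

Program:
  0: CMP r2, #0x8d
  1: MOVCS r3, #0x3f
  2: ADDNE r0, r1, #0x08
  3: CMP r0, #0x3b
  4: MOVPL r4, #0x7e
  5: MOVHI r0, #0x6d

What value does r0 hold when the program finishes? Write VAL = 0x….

[0] flags=1001 → (cmp)
[1] flags=1001 CS?F → skip
[2] flags=1001 NE?T → r0=0x86
[3] flags=0011 → (cmp)
[4] flags=0011 PL?T → r4=0x7e
[5] flags=0011 HI?T → r0=0x6d

VAL = 0x6d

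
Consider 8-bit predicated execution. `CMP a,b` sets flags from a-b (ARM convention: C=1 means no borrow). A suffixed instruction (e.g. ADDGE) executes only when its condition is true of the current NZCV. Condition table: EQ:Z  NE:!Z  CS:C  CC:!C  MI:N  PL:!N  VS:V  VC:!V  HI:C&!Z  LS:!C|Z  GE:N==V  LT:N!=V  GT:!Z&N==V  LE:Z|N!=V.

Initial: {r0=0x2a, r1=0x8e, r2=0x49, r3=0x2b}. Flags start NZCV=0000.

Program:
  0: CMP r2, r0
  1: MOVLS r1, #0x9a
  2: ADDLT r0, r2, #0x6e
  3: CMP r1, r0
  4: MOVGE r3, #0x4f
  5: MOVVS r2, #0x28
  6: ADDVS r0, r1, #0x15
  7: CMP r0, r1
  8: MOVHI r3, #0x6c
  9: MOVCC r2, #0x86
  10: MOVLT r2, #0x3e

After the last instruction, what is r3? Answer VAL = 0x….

VAL = 0x6c

[0] flags=0010 → (cmp)
[1] flags=0010 LS?F → skip
[2] flags=0010 LT?F → skip
[3] flags=0011 → (cmp)
[4] flags=0011 GE?F → skip
[5] flags=0011 VS?T → r2=0x28
[6] flags=0011 VS?T → r0=0xa3
[7] flags=0010 → (cmp)
[8] flags=0010 HI?T → r3=0x6c
[9] flags=0010 CC?F → skip
[10] flags=0010 LT?F → skip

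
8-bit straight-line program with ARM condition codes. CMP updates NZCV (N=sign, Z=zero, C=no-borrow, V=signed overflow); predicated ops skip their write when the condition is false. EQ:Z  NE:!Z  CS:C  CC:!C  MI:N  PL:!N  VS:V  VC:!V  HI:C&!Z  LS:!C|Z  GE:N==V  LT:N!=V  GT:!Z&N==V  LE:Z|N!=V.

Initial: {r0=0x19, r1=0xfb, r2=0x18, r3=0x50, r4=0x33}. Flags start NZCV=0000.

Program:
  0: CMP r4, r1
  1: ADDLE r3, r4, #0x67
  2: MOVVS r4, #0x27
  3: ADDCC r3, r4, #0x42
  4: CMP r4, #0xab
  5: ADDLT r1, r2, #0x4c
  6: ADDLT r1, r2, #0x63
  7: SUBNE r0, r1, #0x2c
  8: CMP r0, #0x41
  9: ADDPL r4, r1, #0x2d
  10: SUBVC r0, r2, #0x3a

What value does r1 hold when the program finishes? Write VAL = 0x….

0: ✓ CMP  NZCV=0000
1: · ADDLE
2: · MOVVS
3: ✓ ADDCC  r3←0x75
4: ✓ CMP  NZCV=1001
5: · ADDLT
6: · ADDLT
7: ✓ SUBNE  r0←0xcf
8: ✓ CMP  NZCV=1010
9: · ADDPL
10: ✓ SUBVC  r0←0xde

VAL = 0xfb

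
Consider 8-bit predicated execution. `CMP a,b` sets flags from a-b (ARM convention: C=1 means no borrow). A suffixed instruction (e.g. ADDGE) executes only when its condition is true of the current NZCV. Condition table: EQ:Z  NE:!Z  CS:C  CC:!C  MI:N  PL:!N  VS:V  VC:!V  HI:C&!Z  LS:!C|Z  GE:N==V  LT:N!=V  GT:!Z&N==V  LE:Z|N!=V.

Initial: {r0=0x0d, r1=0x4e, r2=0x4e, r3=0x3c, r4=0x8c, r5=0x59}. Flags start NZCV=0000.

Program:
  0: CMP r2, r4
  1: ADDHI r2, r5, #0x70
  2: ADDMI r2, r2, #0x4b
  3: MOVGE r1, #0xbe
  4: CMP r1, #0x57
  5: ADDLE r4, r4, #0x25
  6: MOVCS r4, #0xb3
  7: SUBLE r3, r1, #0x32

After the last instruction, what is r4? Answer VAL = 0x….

[0] flags=1001 → (cmp)
[1] flags=1001 HI?F → skip
[2] flags=1001 MI?T → r2=0x99
[3] flags=1001 GE?T → r1=0xbe
[4] flags=0011 → (cmp)
[5] flags=0011 LE?T → r4=0xb1
[6] flags=0011 CS?T → r4=0xb3
[7] flags=0011 LE?T → r3=0x8c

VAL = 0xb3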